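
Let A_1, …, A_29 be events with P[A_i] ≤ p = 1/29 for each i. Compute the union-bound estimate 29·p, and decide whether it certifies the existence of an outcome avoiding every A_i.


Union bound: P[∪_{i=1}^{29} A_i] ≤ Σ_i P[A_i] ≤ 29·p = 29·(1/29) = 1.
Numerically: 1 ≈ 1.000000.
Is 1 < 1? NO.
Since the bound 1 is ≥ 1, the union bound is uninformative here; it does NOT by itself certify existence.

29·p = 1 ≈ 1.000000; existence NOT certified by the union bound.


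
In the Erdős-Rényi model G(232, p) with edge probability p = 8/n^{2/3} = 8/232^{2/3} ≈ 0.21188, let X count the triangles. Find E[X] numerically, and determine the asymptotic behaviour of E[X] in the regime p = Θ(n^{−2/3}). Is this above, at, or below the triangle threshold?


Number of potential triangles: C(232, 3) = 2054360.
Each occurs with probability p³ ≈ (0.21188)³ ≈ 9.5124851e-03.
By linearity: E[X] = C(232, 3)·p³ ≈ 2054360 · 9.5124851e-03 ≈ 19542.06897.
Since α = 2/3 < 1, p = c/n^{2/3} ≫ 1/n is above the triangle threshold p ~ 1/n. Asymptotically E[X] ~ (c³/6)·n^{3(1−α)} = (8³/6)·n^{1} → ∞; triangles are abundant w.h.p.

E[X] ≈ 19542.06897; in regime p = Θ(1/n^{2/3}) E[X] diverges (above the triangle threshold p ~ 1/n).


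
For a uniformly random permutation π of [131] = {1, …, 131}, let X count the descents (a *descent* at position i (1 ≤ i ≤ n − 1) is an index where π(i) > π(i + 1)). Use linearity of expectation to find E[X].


Write X = Σ X_I over i = 1, …, 130, with X_I the indicator of one descent.
There are 130 indicators.
For each fixed i, the pair (π(i), π(i+1)) is a uniformly random ordered pair of distinct values from {1, …, 131}; by symmetry P[π(i) > π(i+1)] = 1/2.
By linearity: E[X] = 130 · (1/2) = (131 − 1) · (1/2) = 65 ≈ 65.00000.

E[X] = 65 = 65.00000.


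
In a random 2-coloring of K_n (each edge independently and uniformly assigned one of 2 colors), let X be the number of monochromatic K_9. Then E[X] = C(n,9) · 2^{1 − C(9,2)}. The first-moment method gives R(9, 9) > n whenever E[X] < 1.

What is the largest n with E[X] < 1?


We need C(n, 9) · 2^{1 − 36} < 1, i.e. C(n, 9) < 2^{36 − 1} = 34359738368.
Check values of n near the boundary:
  n = 59: C(59, 9) = 12565671261; 12565671261 < 34359738368? YES
  n = 60: C(60, 9) = 14783142660; 14783142660 < 34359738368? YES
  n = 61: C(61, 9) = 17341763505; 17341763505 < 34359738368? YES
  n = 62: C(62, 9) = 20286591270; 20286591270 < 34359738368? YES
  n = 63: C(63, 9) = 23667689815; 23667689815 < 34359738368? YES
  n = 64: C(64, 9) = 27540584512; 27540584512 < 34359738368? YES
  n = 65: C(65, 9) = 31966749880; 31966749880 < 34359738368? YES
  n = 66: C(66, 9) = 37014131440; 37014131440 < 34359738368? NO
  n = 67: C(67, 9) = 42757703560; 42757703560 < 34359738368? NO
  n = 68: C(68, 9) = 49280065120; 49280065120 < 34359738368? NO
The largest n with C(n, 9) < 34359738368 is n = 65 (where E[X] = 3995843735/4294967296 ≈ 0.930). Hence R(9, 9) > 65, i.e. R(9, 9) ≥ 66.

Largest n = 65; hence R(9, 9) > 65.


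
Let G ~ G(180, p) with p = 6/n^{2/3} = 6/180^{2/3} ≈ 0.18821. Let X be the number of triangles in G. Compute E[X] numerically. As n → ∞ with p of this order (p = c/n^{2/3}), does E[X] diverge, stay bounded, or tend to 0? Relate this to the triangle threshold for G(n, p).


Number of potential triangles: C(180, 3) = 955860.
Each occurs with probability p³ ≈ (0.18821)³ ≈ 6.6666667e-03.
By linearity: E[X] = C(180, 3)·p³ ≈ 955860 · 6.6666667e-03 ≈ 6372.40000.
Since α = 2/3 < 1, p = c/n^{2/3} ≫ 1/n is above the triangle threshold p ~ 1/n. Asymptotically E[X] ~ (c³/6)·n^{3(1−α)} = (6³/6)·n^{1} → ∞; triangles are abundant w.h.p.

E[X] ≈ 6372.40000; in regime p = Θ(1/n^{2/3}) E[X] diverges (above the triangle threshold p ~ 1/n).


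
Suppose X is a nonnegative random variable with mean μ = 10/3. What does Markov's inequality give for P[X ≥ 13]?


μ = E[X] = 10/3, a = 13.
Markov: P[X ≥ 13] ≤ μ/a = (10/3)/13 = 10/39.
Numerically: ≈ 0.25641.
(Since a = 13 > μ = 3.33333, the bound 10/39 is < 1 and informative.)

P[X ≥ 13] ≤ 10/39 ≈ 0.25641.


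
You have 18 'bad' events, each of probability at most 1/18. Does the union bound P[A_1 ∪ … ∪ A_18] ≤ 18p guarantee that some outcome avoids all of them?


Union bound: P[∪_{i=1}^{18} A_i] ≤ Σ_i P[A_i] ≤ 18·p = 18·(1/18) = 1.
Numerically: 1 ≈ 1.000000.
Is 1 < 1? NO.
Since the bound 1 is ≥ 1, the union bound is uninformative here; it does NOT by itself certify existence.

18·p = 1 ≈ 1.000000; existence NOT certified by the union bound.


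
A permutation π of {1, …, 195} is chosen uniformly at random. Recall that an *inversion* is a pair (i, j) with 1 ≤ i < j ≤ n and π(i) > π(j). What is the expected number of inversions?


Write X = Σ X_I over the C(195, 2) = 18915 pairs i < j, with X_I the indicator of one inversion.
There are 18915 indicators.
For each fixed pair i < j, the values π(i) and π(j) are two distinct elements of {1, …, 195} in uniformly random order; by symmetry P[π(i) > π(j)] = 1/2.
By linearity: E[X] = 18915 · (1/2) = C(195, 2) · (1/2) = 18915/2 = 18915/2 ≈ 9457.500.

E[X] = 18915/2 = 9457.500.


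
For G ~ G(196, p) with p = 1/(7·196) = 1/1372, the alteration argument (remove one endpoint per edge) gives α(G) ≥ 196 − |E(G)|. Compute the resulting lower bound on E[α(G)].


E[|E(G)|] = C(196, 2)·p = 19110 · (1/1372) = 195/14.
E[α(G)] ≥ n − E[|E(G)|] = 196 − 195/14 = 2549/14.
Numerically: ≈ 182.0714.
(This is only a lower bound; the true E[α(G)] may be larger.)

E[α(G)] ≥ 2549/14 ≈ 182.0714.


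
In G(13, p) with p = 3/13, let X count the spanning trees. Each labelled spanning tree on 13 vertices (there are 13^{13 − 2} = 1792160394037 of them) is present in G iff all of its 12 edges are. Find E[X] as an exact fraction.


K_13 has 13^{13 − 2} = 1792160394037 labelled spanning trees.
For each such spanning tree H, let X_H = 1 if all 12 edges of H are present in G. Then P[X_H = 1] = p^{12} = (3/13)^{12} = 531441/23298085122481.
By linearity of expectation: E[X] = Σ_H E[X_H] = 1792160394037 · p^{12} = 1792160394037 · 531441/23298085122481 = 531441/13.
Numerically: E[X] ≈ 40880.

E[X] = 1792160394037 · (3/13)^{12} = 531441/13 ≈ 40880.


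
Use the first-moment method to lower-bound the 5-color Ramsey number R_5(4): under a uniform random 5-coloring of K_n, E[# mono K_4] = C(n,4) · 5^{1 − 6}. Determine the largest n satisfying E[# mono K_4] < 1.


We need C(n, 4) · 5^{1 − 6} < 1, i.e. C(n, 4) < 5^{6 − 1} = 3125.
Check values of n near the boundary:
  n = 14: C(14, 4) = 1001; 1001 < 3125? YES
  n = 15: C(15, 4) = 1365; 1365 < 3125? YES
  n = 16: C(16, 4) = 1820; 1820 < 3125? YES
  n = 17: C(17, 4) = 2380; 2380 < 3125? YES
  n = 18: C(18, 4) = 3060; 3060 < 3125? YES
  n = 19: C(19, 4) = 3876; 3876 < 3125? NO
  n = 20: C(20, 4) = 4845; 4845 < 3125? NO
  n = 21: C(21, 4) = 5985; 5985 < 3125? NO
The largest n with C(n, 4) < 3125 is n = 18 (where E[X] = 612/625 ≈ 0.979200). Hence R_5(4) > 18, i.e. R_5(4) ≥ 19.

Largest n = 18; hence R_5(4) > 18.


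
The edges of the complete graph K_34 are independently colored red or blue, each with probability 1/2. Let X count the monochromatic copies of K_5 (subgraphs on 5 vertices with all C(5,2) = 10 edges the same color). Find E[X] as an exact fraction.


Let X = Σ_S X_S over the C(34, 5) = 278256 subsets S of size 5, where X_S = 1 if the K_5 on S is monochromatic.
For a fixed S, the K_5 on S has C(5, 2) = 10 edges. P[all 10 edges red] = (1/2)^10, and likewise for blue, so P[monochromatic] = 2·(1/2)^10 = 2^{1 − 10} = 1/512.
By linearity of expectation: E[X] = C(34, 5) · 2^{1 − 10} = 278256 · 1/512 = 17391/32.
Numerically: E[X] ≈ 543.46875.

E[X] = C(34,5)·2^(1−C(5,2)) = 17391/32 ≈ 543.46875.


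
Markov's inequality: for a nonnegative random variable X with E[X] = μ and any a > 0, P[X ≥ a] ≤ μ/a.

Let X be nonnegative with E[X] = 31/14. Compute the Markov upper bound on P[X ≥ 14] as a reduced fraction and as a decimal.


μ = E[X] = 31/14, a = 14.
Markov: P[X ≥ 14] ≤ μ/a = (31/14)/14 = 31/196.
Numerically: ≈ 0.1582.
(Since a = 14 > μ = 2.2143, the bound 31/196 is < 1 and informative.)

P[X ≥ 14] ≤ 31/196 ≈ 0.1582.


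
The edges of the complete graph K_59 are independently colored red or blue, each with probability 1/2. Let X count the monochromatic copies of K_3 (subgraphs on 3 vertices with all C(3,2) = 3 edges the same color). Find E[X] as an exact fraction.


Let X = Σ_S X_S over the C(59, 3) = 32509 subsets S of size 3, where X_S = 1 if the K_3 on S is monochromatic.
For a fixed S, the K_3 on S has C(3, 2) = 3 edges. P[all 3 edges red] = (1/2)^3, and likewise for blue, so P[monochromatic] = 2·(1/2)^3 = 2^{1 − 3} = 1/4.
By linearity: E[X] = C(59, 3) · 2^{1 − 3} = 32509 · 1/4 = 32509/4.
Numerically: E[X] ≈ 8127.2500.

E[X] = C(59,3)·2^(1−C(3,2)) = 32509/4 ≈ 8127.2500.


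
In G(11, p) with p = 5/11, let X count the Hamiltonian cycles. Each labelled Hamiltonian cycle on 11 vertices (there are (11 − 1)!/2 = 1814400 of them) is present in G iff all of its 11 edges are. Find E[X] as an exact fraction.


K_11 has (11 − 1)!/2 = 1814400 labelled Hamiltonian cycles.
For each such Hamiltonian cycle H, let X_H = 1 if all 11 edges of H are present in G. Then P[X_H = 1] = p^{11} = (5/11)^{11} = 48828125/285311670611.
Summing the indicators: E[X] = Σ_H E[X_H] = 1814400 · p^{11} = 1814400 · 48828125/285311670611 = 88593750000000/285311670611.
Numerically: E[X] ≈ 310.5.

E[X] = 1814400 · (5/11)^{11} = 88593750000000/285311670611 ≈ 310.5.


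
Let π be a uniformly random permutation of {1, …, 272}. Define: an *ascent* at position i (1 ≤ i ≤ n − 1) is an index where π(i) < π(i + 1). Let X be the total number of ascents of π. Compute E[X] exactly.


Write X = Σ X_I over i = 1, …, 271, with X_I the indicator of one ascent.
There are 271 indicators.
For each fixed i, the pair (π(i), π(i+1)) is a uniformly random ordered pair of distinct values from {1, …, 272}; by symmetry P[π(i) < π(i+1)] = 1/2.
By linearity: E[X] = 271 · (1/2) = (272 − 1) · (1/2) = 271/2 ≈ 135.500000.

E[X] = 271/2 = 135.500000.


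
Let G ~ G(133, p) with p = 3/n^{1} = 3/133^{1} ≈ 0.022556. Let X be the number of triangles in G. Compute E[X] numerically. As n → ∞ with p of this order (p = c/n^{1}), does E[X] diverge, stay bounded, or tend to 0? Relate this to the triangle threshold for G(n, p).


Number of potential triangles: C(133, 3) = 383306.
Each occurs with probability p³ ≈ (0.022556)³ ≈ 1.1476484e-05.
By linearity: E[X] = C(133, 3)·p³ ≈ 383306 · 1.1476484e-05 ≈ 4.39901.
Here α = 1, so p = 3/n is exactly at the triangle threshold p ~ 1/n. Asymptotically E[X] → c³/6 = 3³/6 = 9/2 ≈ 4.50000, a bounded constant. In this regime the triangle count is asymptotically Poisson(c³/6).

E[X] ≈ 4.39901; in regime p = Θ(1/n^{1}) E[X] stays bounded (at the triangle threshold p ~ 1/n).


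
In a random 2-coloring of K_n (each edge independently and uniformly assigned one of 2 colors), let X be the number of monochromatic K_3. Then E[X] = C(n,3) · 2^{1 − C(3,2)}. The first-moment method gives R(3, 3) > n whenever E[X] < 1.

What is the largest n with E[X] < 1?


We need C(n, 3) · 2^{1 − 3} < 1, i.e. C(n, 3) < 2^{3 − 1} = 4.
Check values of n near the boundary:
  n = 3: C(3, 3) = 1; 1 < 4? YES
  n = 4: C(4, 3) = 4; 4 < 4? NO
The largest n with C(n, 3) < 4 is n = 3 (where E[X] = 1/4 ≈ 0.250000). Hence R(3, 3) > 3, i.e. R(3, 3) ≥ 4.

Largest n = 3; hence R(3, 3) > 3.


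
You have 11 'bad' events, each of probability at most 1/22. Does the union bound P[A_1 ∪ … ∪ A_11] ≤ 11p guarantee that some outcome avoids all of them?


Union bound: P[∪_{i=1}^{11} A_i] ≤ Σ_i P[A_i] ≤ 11·p = 11·(1/22) = 1/2.
Numerically: 1/2 ≈ 0.5000.
Is 1/2 < 1? YES.
Since P[∪ A_i] ≤ 1/2 < 1, the complement has P[∩ A_i^c] ≥ 1 − 1/2 = 1/2 > 0, so some outcome avoids every A_i.

11·p = 1/2 ≈ 0.5000; existence CERTIFIED by the union bound.


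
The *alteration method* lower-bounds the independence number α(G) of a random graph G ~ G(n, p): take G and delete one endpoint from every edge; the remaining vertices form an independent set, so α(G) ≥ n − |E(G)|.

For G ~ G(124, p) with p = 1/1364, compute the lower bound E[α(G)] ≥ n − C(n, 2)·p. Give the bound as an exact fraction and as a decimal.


E[|E(G)|] = C(124, 2)·p = 7626 · (1/1364) = 123/22.
E[α(G)] ≥ n − E[|E(G)|] = 124 − 123/22 = 2605/22.
Numerically: ≈ 118.40909.
(This is only a lower bound; the true E[α(G)] may be larger.)

E[α(G)] ≥ 2605/22 ≈ 118.40909.


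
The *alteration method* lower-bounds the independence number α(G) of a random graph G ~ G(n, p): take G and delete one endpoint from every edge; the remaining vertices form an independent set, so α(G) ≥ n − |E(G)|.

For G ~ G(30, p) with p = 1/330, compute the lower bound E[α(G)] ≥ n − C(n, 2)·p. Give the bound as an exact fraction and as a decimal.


E[|E(G)|] = C(30, 2)·p = 435 · (1/330) = 29/22.
E[α(G)] ≥ n − E[|E(G)|] = 30 − 29/22 = 631/22.
Numerically: ≈ 28.68182.
(This is only a lower bound; the true E[α(G)] may be larger.)

E[α(G)] ≥ 631/22 ≈ 28.68182.


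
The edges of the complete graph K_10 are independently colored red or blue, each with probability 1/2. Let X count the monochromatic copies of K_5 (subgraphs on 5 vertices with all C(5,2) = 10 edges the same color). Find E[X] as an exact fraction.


Let X = Σ_S X_S over the C(10, 5) = 252 subsets S of size 5, where X_S = 1 if the K_5 on S is monochromatic.
For a fixed S, the K_5 on S has C(5, 2) = 10 edges. P[all 10 edges red] = (1/2)^10, and likewise for blue, so P[monochromatic] = 2·(1/2)^10 = 2^{1 − 10} = 1/512.
Summing: E[X] = C(10, 5) · 2^{1 − 10} = 252 · 1/512 = 63/128.
Numerically: E[X] ≈ 0.49219.

E[X] = C(10,5)·2^(1−C(5,2)) = 63/128 ≈ 0.49219.


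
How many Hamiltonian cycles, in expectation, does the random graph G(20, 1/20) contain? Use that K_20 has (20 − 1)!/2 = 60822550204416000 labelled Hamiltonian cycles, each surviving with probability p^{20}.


K_20 has (20 − 1)!/2 = 60822550204416000 labelled Hamiltonian cycles.
For each such Hamiltonian cycle H, let X_H = 1 if all 20 edges of H are present in G. Then P[X_H = 1] = p^{20} = (1/20)^{20} = 1/104857600000000000000000000.
Summing the indicators: E[X] = Σ_H E[X_H] = 60822550204416000 · p^{20} = 60822550204416000 · 1/104857600000000000000000000 = 14849255421/25600000000000000000.
Numerically: E[X] ≈ 5.8e-10.

E[X] = 60822550204416000 · (1/20)^{20} = 14849255421/25600000000000000000 ≈ 5.8e-10.


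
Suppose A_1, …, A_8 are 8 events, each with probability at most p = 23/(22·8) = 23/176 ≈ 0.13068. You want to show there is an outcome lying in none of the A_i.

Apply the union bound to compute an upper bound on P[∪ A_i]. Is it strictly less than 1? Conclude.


Union bound: P[∪_{i=1}^{8} A_i] ≤ Σ_i P[A_i] ≤ 8·p = 8·(23/176) = 23/22.
Numerically: 23/22 ≈ 1.04545.
Is 23/22 < 1? NO.
Since the bound 23/22 is ≥ 1, the union bound is uninformative here; it does NOT by itself certify existence.

8·p = 23/22 ≈ 1.04545; existence NOT certified by the union bound.


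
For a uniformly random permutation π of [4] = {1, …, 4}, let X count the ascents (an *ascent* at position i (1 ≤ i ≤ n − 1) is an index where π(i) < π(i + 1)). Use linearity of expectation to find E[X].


Write X = Σ X_I over i = 1, …, 3, with X_I the indicator of one ascent.
There are 3 indicators.
For each fixed i, the pair (π(i), π(i+1)) is a uniformly random ordered pair of distinct values from {1, …, 4}; by symmetry P[π(i) < π(i+1)] = 1/2.
By linearity: E[X] = 3 · (1/2) = (4 − 1) · (1/2) = 3/2 ≈ 1.500000.

E[X] = 3/2 = 1.500000.


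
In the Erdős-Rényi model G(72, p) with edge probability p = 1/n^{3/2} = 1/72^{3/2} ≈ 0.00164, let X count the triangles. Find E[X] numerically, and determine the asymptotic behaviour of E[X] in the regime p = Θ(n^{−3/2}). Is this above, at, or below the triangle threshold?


Number of potential triangles: C(72, 3) = 59640.
Each occurs with probability p³ ≈ (0.00164)³ ≈ 4.38535e-09.
By linearity: E[X] = C(72, 3)·p³ ≈ 59640 · 4.38535e-09 ≈ 0.000.
Since α = 3/2 > 1, p = c/n^{3/2} = o(1/n) is below the triangle threshold p ~ 1/n. Asymptotically E[X] ~ (c³/6)·n^{3(1−α)} = (1³/6)·n^{-1.5} → 0, so by Markov's inequality G has no triangles w.h.p.

E[X] ≈ 0.000; in regime p = Θ(1/n^{3/2}) E[X] tends to 0 (below the triangle threshold p ~ 1/n).


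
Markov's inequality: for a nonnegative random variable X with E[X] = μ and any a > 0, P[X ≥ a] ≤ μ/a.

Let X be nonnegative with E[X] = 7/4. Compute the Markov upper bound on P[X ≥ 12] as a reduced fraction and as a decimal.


μ = E[X] = 7/4, a = 12.
Markov: P[X ≥ 12] ≤ μ/a = (7/4)/12 = 7/48.
Numerically: ≈ 0.1458.
(Since a = 12 > μ = 1.7500, the bound 7/48 is < 1 and informative.)

P[X ≥ 12] ≤ 7/48 ≈ 0.1458.


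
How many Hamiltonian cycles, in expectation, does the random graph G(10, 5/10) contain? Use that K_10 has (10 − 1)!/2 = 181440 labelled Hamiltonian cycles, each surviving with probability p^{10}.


K_10 has (10 − 1)!/2 = 181440 labelled Hamiltonian cycles.
For each such Hamiltonian cycle H, let X_H = 1 if all 10 edges of H are present in G. Then P[X_H = 1] = p^{10} = (1/2)^{10} = 1/1024.
By linearity of expectation: E[X] = Σ_H E[X_H] = 181440 · p^{10} = 181440 · 1/1024 = 2835/16.
Numerically: E[X] ≈ 177.

E[X] = 181440 · (1/2)^{10} = 2835/16 ≈ 177.


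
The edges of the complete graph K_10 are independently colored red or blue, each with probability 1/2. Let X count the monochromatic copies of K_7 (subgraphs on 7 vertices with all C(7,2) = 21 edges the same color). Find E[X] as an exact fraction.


Let X = Σ_S X_S over the C(10, 7) = 120 subsets S of size 7, where X_S = 1 if the K_7 on S is monochromatic.
For a fixed S, the K_7 on S has C(7, 2) = 21 edges. P[all 21 edges red] = (1/2)^21, and likewise for blue, so P[monochromatic] = 2·(1/2)^21 = 2^{1 − 21} = 1/1048576.
By linearity of expectation: E[X] = C(10, 7) · 2^{1 − 21} = 120 · 1/1048576 = 15/131072.
Numerically: E[X] ≈ 0.00011.

E[X] = C(10,7)·2^(1−C(7,2)) = 15/131072 ≈ 0.00011.


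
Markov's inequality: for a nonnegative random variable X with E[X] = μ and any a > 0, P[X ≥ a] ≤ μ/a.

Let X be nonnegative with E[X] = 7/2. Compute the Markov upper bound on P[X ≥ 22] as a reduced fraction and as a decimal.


μ = E[X] = 7/2, a = 22.
Markov: P[X ≥ 22] ≤ μ/a = (7/2)/22 = 7/44.
Numerically: ≈ 0.159.
(Since a = 22 > μ = 3.500, the bound 7/44 is < 1 and informative.)

P[X ≥ 22] ≤ 7/44 ≈ 0.159.


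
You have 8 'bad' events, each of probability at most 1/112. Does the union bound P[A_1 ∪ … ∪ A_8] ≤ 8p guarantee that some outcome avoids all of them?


Union bound: P[∪_{i=1}^{8} A_i] ≤ Σ_i P[A_i] ≤ 8·p = 8·(1/112) = 1/14.
Numerically: 1/14 ≈ 0.0714286.
Is 1/14 < 1? YES.
Since P[∪ A_i] ≤ 1/14 < 1, the complement has P[∩ A_i^c] ≥ 1 − 1/14 = 13/14 > 0, so some outcome avoids every A_i.

8·p = 1/14 ≈ 0.0714286; existence CERTIFIED by the union bound.


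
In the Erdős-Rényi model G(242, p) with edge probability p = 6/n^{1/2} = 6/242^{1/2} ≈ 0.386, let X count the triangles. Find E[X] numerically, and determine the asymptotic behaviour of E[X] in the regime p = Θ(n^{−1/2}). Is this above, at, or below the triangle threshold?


Number of potential triangles: C(242, 3) = 2332880.
Each occurs with probability p³ ≈ (0.386)³ ≈ 5.73761e-02.
By linearity: E[X] = C(242, 3)·p³ ≈ 2332880 · 5.73761e-02 ≈ 133851.457.
Since α = 1/2 < 1, p = c/n^{1/2} ≫ 1/n is above the triangle threshold p ~ 1/n. Asymptotically E[X] ~ (c³/6)·n^{3(1−α)} = (6³/6)·n^{1.5} → ∞; triangles are abundant w.h.p.

E[X] ≈ 133851.457; in regime p = Θ(1/n^{1/2}) E[X] diverges (above the triangle threshold p ~ 1/n).


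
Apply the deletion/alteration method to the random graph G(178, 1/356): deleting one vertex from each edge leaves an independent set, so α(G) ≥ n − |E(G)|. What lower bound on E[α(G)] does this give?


E[|E(G)|] = C(178, 2)·p = 15753 · (1/356) = 177/4.
E[α(G)] ≥ n − E[|E(G)|] = 178 − 177/4 = 535/4.
Numerically: ≈ 133.7500.
(This is only a lower bound; the true E[α(G)] may be larger.)

E[α(G)] ≥ 535/4 ≈ 133.7500.


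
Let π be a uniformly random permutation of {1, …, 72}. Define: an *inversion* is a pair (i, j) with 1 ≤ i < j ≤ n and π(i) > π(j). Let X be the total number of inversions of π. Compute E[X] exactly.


Write X = Σ X_I over the C(72, 2) = 2556 pairs i < j, with X_I the indicator of one inversion.
There are 2556 indicators.
For each fixed pair i < j, the values π(i) and π(j) are two distinct elements of {1, …, 72} in uniformly random order; by symmetry P[π(i) > π(j)] = 1/2.
By linearity: E[X] = 2556 · (1/2) = C(72, 2) · (1/2) = 2556/2 = 1278 ≈ 1278.0000.

E[X] = 1278 = 1278.0000.


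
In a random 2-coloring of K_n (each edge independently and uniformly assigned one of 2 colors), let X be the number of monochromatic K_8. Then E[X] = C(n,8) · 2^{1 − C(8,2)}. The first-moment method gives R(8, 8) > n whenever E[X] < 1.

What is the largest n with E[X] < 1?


We need C(n, 8) · 2^{1 − 28} < 1, i.e. C(n, 8) < 2^{28 − 1} = 134217728.
Check values of n near the boundary:
  n = 36: C(36, 8) = 30260340; 30260340 < 134217728? YES
  n = 37: C(37, 8) = 38608020; 38608020 < 134217728? YES
  n = 38: C(38, 8) = 48903492; 48903492 < 134217728? YES
  n = 39: C(39, 8) = 61523748; 61523748 < 134217728? YES
  n = 40: C(40, 8) = 76904685; 76904685 < 134217728? YES
  n = 41: C(41, 8) = 95548245; 95548245 < 134217728? YES
  n = 42: C(42, 8) = 118030185; 118030185 < 134217728? YES
  n = 43: C(43, 8) = 145008513; 145008513 < 134217728? NO
  n = 44: C(44, 8) = 177232627; 177232627 < 134217728? NO
  n = 45: C(45, 8) = 215553195; 215553195 < 134217728? NO
The largest n with C(n, 8) < 134217728 is n = 42 (where E[X] = 118030185/134217728 ≈ 0.879). Hence R(8, 8) > 42, i.e. R(8, 8) ≥ 43.

Largest n = 42; hence R(8, 8) > 42.


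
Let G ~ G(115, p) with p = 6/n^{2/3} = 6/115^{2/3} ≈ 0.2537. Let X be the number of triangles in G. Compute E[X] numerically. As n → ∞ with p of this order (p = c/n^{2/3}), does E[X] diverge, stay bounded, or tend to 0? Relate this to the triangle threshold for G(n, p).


Number of potential triangles: C(115, 3) = 246905.
Each occurs with probability p³ ≈ (0.2537)³ ≈ 1.633270e-02.
By linearity: E[X] = C(115, 3)·p³ ≈ 246905 · 1.633270e-02 ≈ 4032.6261.
Since α = 2/3 < 1, p = c/n^{2/3} ≫ 1/n is above the triangle threshold p ~ 1/n. Asymptotically E[X] ~ (c³/6)·n^{3(1−α)} = (6³/6)·n^{1} → ∞; triangles are abundant w.h.p.

E[X] ≈ 4032.6261; in regime p = Θ(1/n^{2/3}) E[X] diverges (above the triangle threshold p ~ 1/n).


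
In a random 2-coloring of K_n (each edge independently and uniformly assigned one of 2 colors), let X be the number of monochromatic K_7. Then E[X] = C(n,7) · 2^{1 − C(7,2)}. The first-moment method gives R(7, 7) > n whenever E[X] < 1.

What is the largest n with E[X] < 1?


We need C(n, 7) · 2^{1 − 21} < 1, i.e. C(n, 7) < 2^{21 − 1} = 1048576.
Check values of n near the boundary:
  n = 25: C(25, 7) = 480700; 480700 < 1048576? YES
  n = 26: C(26, 7) = 657800; 657800 < 1048576? YES
  n = 27: C(27, 7) = 888030; 888030 < 1048576? YES
  n = 28: C(28, 7) = 1184040; 1184040 < 1048576? NO
  n = 29: C(29, 7) = 1560780; 1560780 < 1048576? NO
The largest n with C(n, 7) < 1048576 is n = 27 (where E[X] = 444015/524288 ≈ 0.8468914). Hence R(7, 7) > 27, i.e. R(7, 7) ≥ 28.

Largest n = 27; hence R(7, 7) > 27.


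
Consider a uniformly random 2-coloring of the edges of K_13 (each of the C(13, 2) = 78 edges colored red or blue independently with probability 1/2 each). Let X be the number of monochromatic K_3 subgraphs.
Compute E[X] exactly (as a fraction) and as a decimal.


Let X = Σ_S X_S over the C(13, 3) = 286 subsets S of size 3, where X_S = 1 if the K_3 on S is monochromatic.
For a fixed S, the K_3 on S has C(3, 2) = 3 edges. P[all 3 edges red] = (1/2)^3, and likewise for blue, so P[monochromatic] = 2·(1/2)^3 = 2^{1 − 3} = 1/4.
Summing: E[X] = C(13, 3) · 2^{1 − 3} = 286 · 1/4 = 143/2.
Numerically: E[X] ≈ 71.5000.

E[X] = C(13,3)·2^(1−C(3,2)) = 143/2 ≈ 71.5000.


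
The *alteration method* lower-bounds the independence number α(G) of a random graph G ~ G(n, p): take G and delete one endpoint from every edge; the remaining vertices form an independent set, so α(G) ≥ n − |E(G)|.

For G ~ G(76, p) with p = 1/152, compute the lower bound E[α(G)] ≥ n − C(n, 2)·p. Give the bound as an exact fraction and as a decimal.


E[|E(G)|] = C(76, 2)·p = 2850 · (1/152) = 75/4.
E[α(G)] ≥ n − E[|E(G)|] = 76 − 75/4 = 229/4.
Numerically: ≈ 57.25000.
(This is only a lower bound; the true E[α(G)] may be larger.)

E[α(G)] ≥ 229/4 ≈ 57.25000.


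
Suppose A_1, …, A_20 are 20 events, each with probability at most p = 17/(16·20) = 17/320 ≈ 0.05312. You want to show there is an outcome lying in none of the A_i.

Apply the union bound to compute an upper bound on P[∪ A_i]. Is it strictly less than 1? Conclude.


Union bound: P[∪_{i=1}^{20} A_i] ≤ Σ_i P[A_i] ≤ 20·p = 20·(17/320) = 17/16.
Numerically: 17/16 ≈ 1.06250.
Is 17/16 < 1? NO.
Since the bound 17/16 is ≥ 1, the union bound is uninformative here; it does NOT by itself certify existence.

20·p = 17/16 ≈ 1.06250; existence NOT certified by the union bound.


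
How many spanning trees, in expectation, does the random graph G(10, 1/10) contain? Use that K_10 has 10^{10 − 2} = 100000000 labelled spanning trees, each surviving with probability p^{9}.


K_10 has 10^{10 − 2} = 100000000 labelled spanning trees.
For each such spanning tree H, let X_H = 1 if all 9 edges of H are present in G. Then P[X_H = 1] = p^{9} = (1/10)^{9} = 1/1000000000.
By linearity: E[X] = Σ_H E[X_H] = 100000000 · p^{9} = 100000000 · 1/1000000000 = 1/10.
Numerically: E[X] ≈ 0.1.

E[X] = 100000000 · (1/10)^{9} = 1/10 ≈ 0.1.


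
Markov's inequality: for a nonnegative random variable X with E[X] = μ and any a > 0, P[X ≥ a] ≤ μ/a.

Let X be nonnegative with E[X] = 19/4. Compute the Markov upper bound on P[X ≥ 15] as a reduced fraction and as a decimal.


μ = E[X] = 19/4, a = 15.
Markov: P[X ≥ 15] ≤ μ/a = (19/4)/15 = 19/60.
Numerically: ≈ 0.31667.
(Since a = 15 > μ = 4.75000, the bound 19/60 is < 1 and informative.)

P[X ≥ 15] ≤ 19/60 ≈ 0.31667.


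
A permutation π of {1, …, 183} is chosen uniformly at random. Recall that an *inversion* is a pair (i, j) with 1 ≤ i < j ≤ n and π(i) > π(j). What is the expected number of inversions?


Write X = Σ X_I over the C(183, 2) = 16653 pairs i < j, with X_I the indicator of one inversion.
There are 16653 indicators.
For each fixed pair i < j, the values π(i) and π(j) are two distinct elements of {1, …, 183} in uniformly random order; by symmetry P[π(i) > π(j)] = 1/2.
By linearity: E[X] = 16653 · (1/2) = C(183, 2) · (1/2) = 16653/2 = 16653/2 ≈ 8326.5000.

E[X] = 16653/2 = 8326.5000.


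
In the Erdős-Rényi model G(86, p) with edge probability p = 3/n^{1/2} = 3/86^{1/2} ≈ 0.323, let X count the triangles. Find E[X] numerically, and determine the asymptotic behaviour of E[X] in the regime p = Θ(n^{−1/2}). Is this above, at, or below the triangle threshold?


Number of potential triangles: C(86, 3) = 102340.
Each occurs with probability p³ ≈ (0.323)³ ≈ 3.38545e-02.
By linearity: E[X] = C(86, 3)·p³ ≈ 102340 · 3.38545e-02 ≈ 3464.667.
Since α = 1/2 < 1, p = c/n^{1/2} ≫ 1/n is above the triangle threshold p ~ 1/n. Asymptotically E[X] ~ (c³/6)·n^{3(1−α)} = (3³/6)·n^{1.5} → ∞; triangles are abundant w.h.p.

E[X] ≈ 3464.667; in regime p = Θ(1/n^{1/2}) E[X] diverges (above the triangle threshold p ~ 1/n).


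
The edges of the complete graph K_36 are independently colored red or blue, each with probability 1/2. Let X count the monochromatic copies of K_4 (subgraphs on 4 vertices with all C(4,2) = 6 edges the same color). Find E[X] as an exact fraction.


Let X = Σ_S X_S over the C(36, 4) = 58905 subsets S of size 4, where X_S = 1 if the K_4 on S is monochromatic.
For a fixed S, the K_4 on S has C(4, 2) = 6 edges. P[all 6 edges red] = (1/2)^6, and likewise for blue, so P[monochromatic] = 2·(1/2)^6 = 2^{1 − 6} = 1/32.
By linearity of expectation: E[X] = C(36, 4) · 2^{1 − 6} = 58905 · 1/32 = 58905/32.
Numerically: E[X] ≈ 1840.7812.

E[X] = C(36,4)·2^(1−C(4,2)) = 58905/32 ≈ 1840.7812.


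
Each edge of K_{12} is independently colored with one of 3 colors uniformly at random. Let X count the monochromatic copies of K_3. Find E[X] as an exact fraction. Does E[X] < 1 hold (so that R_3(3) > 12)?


E[X] = C(12, 3) · 3^{1 − 3} = 220 · 3^{−2} = 220/9.
As a reduced fraction: E[X] = 220/9 ≈ 24.4444.
Is E[X] < 1? NO.
Since E[X] ≥ 1, the first-moment bound is inconclusive at n = 12; it does NOT by itself certify R_3(3) > 12.

E[X] = 220/9 ≈ 24.4444; E[X] ≥ 1; first-moment method inconclusive here.


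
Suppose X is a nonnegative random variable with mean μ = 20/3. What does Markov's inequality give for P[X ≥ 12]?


μ = E[X] = 20/3, a = 12.
Markov: P[X ≥ 12] ≤ μ/a = (20/3)/12 = 5/9.
Numerically: ≈ 0.5556.
(Since a = 12 > μ = 6.6667, the bound 5/9 is < 1 and informative.)

P[X ≥ 12] ≤ 5/9 ≈ 0.5556.


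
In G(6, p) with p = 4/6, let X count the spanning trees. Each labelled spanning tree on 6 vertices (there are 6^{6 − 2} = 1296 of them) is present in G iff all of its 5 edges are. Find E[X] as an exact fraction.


K_6 has 6^{6 − 2} = 1296 labelled spanning trees.
For each such spanning tree H, let X_H = 1 if all 5 edges of H are present in G. Then P[X_H = 1] = p^{5} = (2/3)^{5} = 32/243.
By linearity of expectation: E[X] = Σ_H E[X_H] = 1296 · p^{5} = 1296 · 32/243 = 512/3.
Numerically: E[X] ≈ 170.67.

E[X] = 1296 · (2/3)^{5} = 512/3 ≈ 170.67.


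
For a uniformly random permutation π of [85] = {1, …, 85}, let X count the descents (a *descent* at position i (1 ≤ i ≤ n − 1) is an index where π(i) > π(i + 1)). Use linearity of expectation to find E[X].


Write X = Σ X_I over i = 1, …, 84, with X_I the indicator of one descent.
There are 84 indicators.
For each fixed i, the pair (π(i), π(i+1)) is a uniformly random ordered pair of distinct values from {1, …, 85}; by symmetry P[π(i) > π(i+1)] = 1/2.
By linearity: E[X] = 84 · (1/2) = (85 − 1) · (1/2) = 42 ≈ 42.000000.

E[X] = 42 = 42.000000.


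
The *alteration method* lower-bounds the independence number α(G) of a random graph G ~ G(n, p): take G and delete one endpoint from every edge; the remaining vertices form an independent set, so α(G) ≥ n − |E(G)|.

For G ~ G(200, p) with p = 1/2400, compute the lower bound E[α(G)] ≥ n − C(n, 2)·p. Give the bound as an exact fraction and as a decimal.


E[|E(G)|] = C(200, 2)·p = 19900 · (1/2400) = 199/24.
E[α(G)] ≥ n − E[|E(G)|] = 200 − 199/24 = 4601/24.
Numerically: ≈ 191.708.
(This is only a lower bound; the true E[α(G)] may be larger.)

E[α(G)] ≥ 4601/24 ≈ 191.708.


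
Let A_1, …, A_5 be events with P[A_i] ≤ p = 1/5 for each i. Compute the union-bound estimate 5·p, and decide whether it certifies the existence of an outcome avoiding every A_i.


Union bound: P[∪_{i=1}^{5} A_i] ≤ Σ_i P[A_i] ≤ 5·p = 5·(1/5) = 1.
Numerically: 1 ≈ 1.000.
Is 1 < 1? NO.
Since the bound 1 is ≥ 1, the union bound is uninformative here; it does NOT by itself certify existence.

5·p = 1 ≈ 1.000; existence NOT certified by the union bound.


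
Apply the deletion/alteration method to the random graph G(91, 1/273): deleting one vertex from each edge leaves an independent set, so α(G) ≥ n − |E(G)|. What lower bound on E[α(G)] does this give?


E[|E(G)|] = C(91, 2)·p = 4095 · (1/273) = 15.
E[α(G)] ≥ n − E[|E(G)|] = 91 − 15 = 76.
Numerically: ≈ 76.00000.
(This is only a lower bound; the true E[α(G)] may be larger.)

E[α(G)] ≥ 76 ≈ 76.00000.


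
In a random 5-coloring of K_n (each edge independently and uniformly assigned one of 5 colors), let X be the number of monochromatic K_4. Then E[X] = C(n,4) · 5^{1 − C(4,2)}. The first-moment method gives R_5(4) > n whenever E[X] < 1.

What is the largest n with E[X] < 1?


We need C(n, 4) · 5^{1 − 6} < 1, i.e. C(n, 4) < 5^{6 − 1} = 3125.
Check values of n near the boundary:
  n = 14: C(14, 4) = 1001; 1001 < 3125? YES
  n = 15: C(15, 4) = 1365; 1365 < 3125? YES
  n = 16: C(16, 4) = 1820; 1820 < 3125? YES
  n = 17: C(17, 4) = 2380; 2380 < 3125? YES
  n = 18: C(18, 4) = 3060; 3060 < 3125? YES
  n = 19: C(19, 4) = 3876; 3876 < 3125? NO
  n = 20: C(20, 4) = 4845; 4845 < 3125? NO
The largest n with C(n, 4) < 3125 is n = 18 (where E[X] = 612/625 ≈ 0.97920). Hence R_5(4) > 18, i.e. R_5(4) ≥ 19.

Largest n = 18; hence R_5(4) > 18.


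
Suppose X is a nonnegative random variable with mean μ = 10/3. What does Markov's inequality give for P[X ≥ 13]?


μ = E[X] = 10/3, a = 13.
Markov: P[X ≥ 13] ≤ μ/a = (10/3)/13 = 10/39.
Numerically: ≈ 0.25641.
(Since a = 13 > μ = 3.33333, the bound 10/39 is < 1 and informative.)

P[X ≥ 13] ≤ 10/39 ≈ 0.25641.


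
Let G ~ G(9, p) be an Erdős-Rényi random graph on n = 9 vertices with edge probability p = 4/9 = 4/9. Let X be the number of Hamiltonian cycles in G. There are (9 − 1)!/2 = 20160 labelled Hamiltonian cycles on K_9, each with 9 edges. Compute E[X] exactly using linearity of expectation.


K_9 has (9 − 1)!/2 = 20160 labelled Hamiltonian cycles.
For each such Hamiltonian cycle H, let X_H = 1 if all 9 edges of H are present in G. Then P[X_H = 1] = p^{9} = (4/9)^{9} = 262144/387420489.
By linearity of expectation: E[X] = Σ_H E[X_H] = 20160 · p^{9} = 20160 · 262144/387420489 = 587202560/43046721.
Numerically: E[X] ≈ 13.6.

E[X] = 20160 · (4/9)^{9} = 587202560/43046721 ≈ 13.6.


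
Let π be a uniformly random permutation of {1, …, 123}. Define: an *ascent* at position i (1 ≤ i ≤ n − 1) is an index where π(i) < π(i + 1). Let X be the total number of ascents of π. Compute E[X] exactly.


Write X = Σ X_I over i = 1, …, 122, with X_I the indicator of one ascent.
There are 122 indicators.
For each fixed i, the pair (π(i), π(i+1)) is a uniformly random ordered pair of distinct values from {1, …, 123}; by symmetry P[π(i) < π(i+1)] = 1/2.
By linearity: E[X] = 122 · (1/2) = (123 − 1) · (1/2) = 61 ≈ 61.000000.

E[X] = 61 = 61.000000.


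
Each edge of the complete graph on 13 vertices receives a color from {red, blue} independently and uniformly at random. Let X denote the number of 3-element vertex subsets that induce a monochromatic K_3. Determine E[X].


Let X = Σ_S X_S over the C(13, 3) = 286 subsets S of size 3, where X_S = 1 if the K_3 on S is monochromatic.
For a fixed S, the K_3 on S has C(3, 2) = 3 edges. P[all 3 edges red] = (1/2)^3, and likewise for blue, so P[monochromatic] = 2·(1/2)^3 = 2^{1 − 3} = 1/4.
Summing: E[X] = C(13, 3) · 2^{1 − 3} = 286 · 1/4 = 143/2.
Numerically: E[X] ≈ 71.5000.

E[X] = C(13,3)·2^(1−C(3,2)) = 143/2 ≈ 71.5000.


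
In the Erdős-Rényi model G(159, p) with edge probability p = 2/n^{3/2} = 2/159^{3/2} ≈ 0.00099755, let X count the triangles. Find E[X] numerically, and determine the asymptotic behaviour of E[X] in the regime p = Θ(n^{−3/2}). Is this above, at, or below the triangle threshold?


Number of potential triangles: C(159, 3) = 657359.
Each occurs with probability p³ ≈ (0.00099755)³ ≈ 9.9266550e-10.
By linearity: E[X] = C(159, 3)·p³ ≈ 657359 · 9.9266550e-10 ≈ 0.00065.
Since α = 3/2 > 1, p = c/n^{3/2} = o(1/n) is below the triangle threshold p ~ 1/n. Asymptotically E[X] ~ (c³/6)·n^{3(1−α)} = (2³/6)·n^{-1.5} → 0, so by Markov's inequality G has no triangles w.h.p.

E[X] ≈ 0.00065; in regime p = Θ(1/n^{3/2}) E[X] tends to 0 (below the triangle threshold p ~ 1/n).


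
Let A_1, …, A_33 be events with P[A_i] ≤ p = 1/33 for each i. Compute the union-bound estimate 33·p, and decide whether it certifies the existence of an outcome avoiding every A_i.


Union bound: P[∪_{i=1}^{33} A_i] ≤ Σ_i P[A_i] ≤ 33·p = 33·(1/33) = 1.
Numerically: 1 ≈ 1.00000.
Is 1 < 1? NO.
Since the bound 1 is ≥ 1, the union bound is uninformative here; it does NOT by itself certify existence.

33·p = 1 ≈ 1.00000; existence NOT certified by the union bound.


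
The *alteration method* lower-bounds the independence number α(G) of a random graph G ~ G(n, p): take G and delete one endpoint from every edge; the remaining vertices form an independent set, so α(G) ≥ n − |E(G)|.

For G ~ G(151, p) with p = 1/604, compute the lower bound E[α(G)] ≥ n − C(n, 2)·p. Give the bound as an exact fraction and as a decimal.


E[|E(G)|] = C(151, 2)·p = 11325 · (1/604) = 75/4.
E[α(G)] ≥ n − E[|E(G)|] = 151 − 75/4 = 529/4.
Numerically: ≈ 132.2500.
(This is only a lower bound; the true E[α(G)] may be larger.)

E[α(G)] ≥ 529/4 ≈ 132.2500.


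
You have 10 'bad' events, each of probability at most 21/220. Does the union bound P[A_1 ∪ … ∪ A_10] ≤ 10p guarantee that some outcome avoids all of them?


Union bound: P[∪_{i=1}^{10} A_i] ≤ Σ_i P[A_i] ≤ 10·p = 10·(21/220) = 21/22.
Numerically: 21/22 ≈ 0.9545.
Is 21/22 < 1? YES.
Since P[∪ A_i] ≤ 21/22 < 1, the complement has P[∩ A_i^c] ≥ 1 − 21/22 = 1/22 > 0, so some outcome avoids every A_i.

10·p = 21/22 ≈ 0.9545; existence CERTIFIED by the union bound.


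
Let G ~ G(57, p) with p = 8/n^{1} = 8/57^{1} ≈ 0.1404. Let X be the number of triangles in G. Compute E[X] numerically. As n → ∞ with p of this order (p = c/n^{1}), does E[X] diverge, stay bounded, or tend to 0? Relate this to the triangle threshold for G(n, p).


Number of potential triangles: C(57, 3) = 29260.
Each occurs with probability p³ ≈ (0.1404)³ ≈ 2.764683e-03.
By linearity: E[X] = C(57, 3)·p³ ≈ 29260 · 2.764683e-03 ≈ 80.8946.
Here α = 1, so p = 8/n is exactly at the triangle threshold p ~ 1/n. Asymptotically E[X] → c³/6 = 8³/6 = 256/3 ≈ 85.3333, a bounded constant. In this regime the triangle count is asymptotically Poisson(c³/6).

E[X] ≈ 80.8946; in regime p = Θ(1/n^{1}) E[X] stays bounded (at the triangle threshold p ~ 1/n).


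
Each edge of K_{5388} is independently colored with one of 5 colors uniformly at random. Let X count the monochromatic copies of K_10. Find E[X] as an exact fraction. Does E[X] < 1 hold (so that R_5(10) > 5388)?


E[X] = C(5388, 10) · 5^{1 − 45} = 5634865093375880654852250419586 · 5^{−44} = 5634865093375880654852250419586/5684341886080801486968994140625.
As a reduced fraction: E[X] = 5634865093375880654852250419586/5684341886080801486968994140625 ≈ 0.991296.
Is E[X] < 1? YES.
Since E[X] < 1, there exists a 5-coloring of K_{5388} with no monochromatic K_10; hence R_5(10) > 5388.

E[X] = 5634865093375880654852250419586/5684341886080801486968994140625 ≈ 0.991296; E[X] < 1, so R_5(10) > 5388.


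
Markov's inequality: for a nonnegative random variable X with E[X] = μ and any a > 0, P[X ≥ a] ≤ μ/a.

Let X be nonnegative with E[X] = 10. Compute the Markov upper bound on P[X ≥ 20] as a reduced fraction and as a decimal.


μ = E[X] = 10, a = 20.
Markov: P[X ≥ 20] ≤ μ/a = (10)/20 = 1/2.
Numerically: ≈ 0.50000.
(Since a = 20 > μ = 10.00000, the bound 1/2 is < 1 and informative.)

P[X ≥ 20] ≤ 1/2 ≈ 0.50000.


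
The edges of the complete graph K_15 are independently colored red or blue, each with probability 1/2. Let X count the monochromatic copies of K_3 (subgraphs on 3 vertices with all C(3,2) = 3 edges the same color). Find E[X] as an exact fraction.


Let X = Σ_S X_S over the C(15, 3) = 455 subsets S of size 3, where X_S = 1 if the K_3 on S is monochromatic.
For a fixed S, the K_3 on S has C(3, 2) = 3 edges. P[all 3 edges red] = (1/2)^3, and likewise for blue, so P[monochromatic] = 2·(1/2)^3 = 2^{1 − 3} = 1/4.
Summing: E[X] = C(15, 3) · 2^{1 − 3} = 455 · 1/4 = 455/4.
Numerically: E[X] ≈ 113.750.

E[X] = C(15,3)·2^(1−C(3,2)) = 455/4 ≈ 113.750.
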